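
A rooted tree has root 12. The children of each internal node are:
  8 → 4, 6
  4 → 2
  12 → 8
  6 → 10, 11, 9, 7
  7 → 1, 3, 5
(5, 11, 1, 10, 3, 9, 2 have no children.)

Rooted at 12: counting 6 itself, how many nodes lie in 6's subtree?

8

Descendants of 6 (including itself): 6, 7, 9, 10, 11, 3, 1, 5. That's 8.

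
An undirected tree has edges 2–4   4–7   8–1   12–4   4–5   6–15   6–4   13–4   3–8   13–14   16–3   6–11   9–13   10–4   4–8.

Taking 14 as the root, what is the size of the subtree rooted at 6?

Descendants of 6 (including itself): 6, 15, 11. That's 3.

3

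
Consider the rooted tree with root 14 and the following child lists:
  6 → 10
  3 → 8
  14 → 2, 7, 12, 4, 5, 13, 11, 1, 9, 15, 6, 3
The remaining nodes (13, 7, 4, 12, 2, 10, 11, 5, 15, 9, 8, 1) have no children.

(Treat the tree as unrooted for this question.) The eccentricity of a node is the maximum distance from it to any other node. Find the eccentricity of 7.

Distances from 7 peak at 3, attained at 8 (10 also at distance 3).
7 – 14 – 3 – 8

3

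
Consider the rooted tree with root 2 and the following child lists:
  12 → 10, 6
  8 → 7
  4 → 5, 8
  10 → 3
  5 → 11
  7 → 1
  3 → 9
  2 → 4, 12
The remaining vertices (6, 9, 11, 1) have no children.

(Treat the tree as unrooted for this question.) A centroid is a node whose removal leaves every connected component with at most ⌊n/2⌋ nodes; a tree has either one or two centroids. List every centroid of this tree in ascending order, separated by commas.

If 2 is removed the pieces have sizes 6, 5, all ≤ ⌊12/2⌋ = 6.
4 is adjacent to 2 and is also a centroid (the largest component after removing it is likewise 6).

2, 4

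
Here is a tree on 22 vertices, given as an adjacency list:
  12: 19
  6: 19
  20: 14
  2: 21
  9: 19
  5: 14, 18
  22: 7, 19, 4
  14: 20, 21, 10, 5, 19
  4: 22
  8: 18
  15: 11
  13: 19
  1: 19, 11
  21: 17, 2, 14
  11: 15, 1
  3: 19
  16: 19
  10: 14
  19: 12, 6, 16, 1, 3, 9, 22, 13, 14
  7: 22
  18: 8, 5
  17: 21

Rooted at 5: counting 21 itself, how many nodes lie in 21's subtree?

The subtree rooted at 21 contains: 21, 2, 17 — 3 nodes.

3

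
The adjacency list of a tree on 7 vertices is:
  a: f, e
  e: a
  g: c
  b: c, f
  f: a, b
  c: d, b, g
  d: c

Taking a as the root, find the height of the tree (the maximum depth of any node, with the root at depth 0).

4

g sits deepest: a–f–b–c–g — 4 edges from the root.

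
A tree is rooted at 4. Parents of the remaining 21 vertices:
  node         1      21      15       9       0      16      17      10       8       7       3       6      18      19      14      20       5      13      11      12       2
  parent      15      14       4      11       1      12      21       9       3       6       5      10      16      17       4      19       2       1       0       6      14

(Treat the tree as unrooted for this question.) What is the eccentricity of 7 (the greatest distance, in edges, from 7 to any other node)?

13

Distances from 7 peak at 13, attained at 8 (20 also at distance 13).
7-6-10-9-11-0-1-15-4-14-2-5-3-8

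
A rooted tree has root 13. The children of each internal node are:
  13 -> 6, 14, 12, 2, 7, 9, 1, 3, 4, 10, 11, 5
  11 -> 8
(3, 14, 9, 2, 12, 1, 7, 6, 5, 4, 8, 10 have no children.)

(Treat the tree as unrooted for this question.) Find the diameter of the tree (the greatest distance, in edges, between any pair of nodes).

BFS from 8 reaches 3 last, at distance 3; BFS from 3 confirms no node is farther.
Path: 8 – 11 – 13 – 3.

3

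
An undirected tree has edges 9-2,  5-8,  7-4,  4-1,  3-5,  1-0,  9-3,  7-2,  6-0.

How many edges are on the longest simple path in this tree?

9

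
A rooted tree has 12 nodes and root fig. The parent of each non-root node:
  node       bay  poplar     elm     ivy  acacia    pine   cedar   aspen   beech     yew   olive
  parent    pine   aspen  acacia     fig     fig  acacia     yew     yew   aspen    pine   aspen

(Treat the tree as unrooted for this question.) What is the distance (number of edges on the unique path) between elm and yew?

3

Walking from elm: elm – acacia – pine – yew. Length 3.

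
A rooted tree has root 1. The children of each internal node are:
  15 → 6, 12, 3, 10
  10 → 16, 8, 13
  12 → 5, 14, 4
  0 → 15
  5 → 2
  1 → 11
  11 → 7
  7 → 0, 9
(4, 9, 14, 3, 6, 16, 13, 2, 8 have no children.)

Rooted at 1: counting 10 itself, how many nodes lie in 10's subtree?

4

Descendants of 10 (including itself): 10, 8, 16, 13. That's 4.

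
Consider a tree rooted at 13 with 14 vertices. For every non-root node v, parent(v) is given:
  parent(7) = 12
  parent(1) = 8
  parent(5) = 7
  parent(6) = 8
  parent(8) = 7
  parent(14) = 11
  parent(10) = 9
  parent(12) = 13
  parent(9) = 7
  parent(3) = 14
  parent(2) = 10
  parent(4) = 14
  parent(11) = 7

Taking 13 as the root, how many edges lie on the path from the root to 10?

Path from 13 to 10: 13 → 12 → 7 → 9 → 10, which has 4 edges.

4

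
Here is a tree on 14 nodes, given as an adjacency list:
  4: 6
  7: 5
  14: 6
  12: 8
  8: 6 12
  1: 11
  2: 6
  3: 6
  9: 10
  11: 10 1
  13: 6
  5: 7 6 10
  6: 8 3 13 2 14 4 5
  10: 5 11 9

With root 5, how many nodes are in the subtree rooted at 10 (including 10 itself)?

4

Descendants of 10 (including itself): 10, 11, 9, 1. That's 4.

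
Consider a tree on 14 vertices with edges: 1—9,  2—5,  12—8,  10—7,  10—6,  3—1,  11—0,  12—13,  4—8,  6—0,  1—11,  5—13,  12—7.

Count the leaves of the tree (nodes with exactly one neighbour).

4

Degree-1 nodes: 2, 3, 4, 9 — 4 of them.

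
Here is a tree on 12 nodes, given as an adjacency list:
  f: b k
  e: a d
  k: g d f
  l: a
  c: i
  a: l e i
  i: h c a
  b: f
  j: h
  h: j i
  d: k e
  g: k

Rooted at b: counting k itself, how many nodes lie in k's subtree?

10

Descendants of k (including itself): k, d, g, e, a, i, l, h, c, j. That's 10.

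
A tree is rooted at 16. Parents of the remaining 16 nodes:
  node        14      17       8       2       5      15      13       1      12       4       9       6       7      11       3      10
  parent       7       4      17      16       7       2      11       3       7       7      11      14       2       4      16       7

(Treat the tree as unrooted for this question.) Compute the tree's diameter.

7

BFS from 8 reaches 1 last, at distance 7; BFS from 1 confirms no node is farther.
Path: 8 - 17 - 4 - 7 - 2 - 16 - 3 - 1.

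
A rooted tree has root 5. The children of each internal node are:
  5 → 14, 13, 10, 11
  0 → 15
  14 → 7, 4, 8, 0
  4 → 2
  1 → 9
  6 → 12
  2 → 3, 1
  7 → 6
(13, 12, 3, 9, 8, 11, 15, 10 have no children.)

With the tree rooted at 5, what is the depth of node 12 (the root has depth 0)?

Path from 5 to 12: 5–14–7–6–12, which has 4 edges.

4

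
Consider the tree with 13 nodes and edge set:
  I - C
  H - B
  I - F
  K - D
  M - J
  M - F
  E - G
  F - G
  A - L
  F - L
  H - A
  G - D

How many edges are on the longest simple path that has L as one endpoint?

Distances from L peak at 4, attained at K.
L-F-G-D-K

4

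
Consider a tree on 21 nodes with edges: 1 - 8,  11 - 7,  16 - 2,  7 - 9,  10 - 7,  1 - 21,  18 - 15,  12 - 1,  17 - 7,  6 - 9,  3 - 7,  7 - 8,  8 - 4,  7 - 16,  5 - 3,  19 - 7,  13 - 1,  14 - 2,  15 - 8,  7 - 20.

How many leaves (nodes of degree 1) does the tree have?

13

Degree-1 nodes: 4, 5, 6, 10, 11, 12, 13, 14, 17, 18, 19, 20, 21 — 13 of them.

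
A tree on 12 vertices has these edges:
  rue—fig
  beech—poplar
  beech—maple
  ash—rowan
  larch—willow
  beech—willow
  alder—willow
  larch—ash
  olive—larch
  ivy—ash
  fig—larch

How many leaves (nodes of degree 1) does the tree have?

Degree-1 nodes: alder, ivy, maple, olive, poplar, rowan, rue — 7 of them.

7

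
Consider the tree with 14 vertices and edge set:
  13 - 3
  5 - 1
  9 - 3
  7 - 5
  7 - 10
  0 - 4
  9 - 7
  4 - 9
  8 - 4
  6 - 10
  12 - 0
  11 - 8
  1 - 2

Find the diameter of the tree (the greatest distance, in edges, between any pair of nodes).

7

Starting from 2, a farthest node is 11 at distance 7.
One longest path: 2-1-5-7-9-4-8-11.
So the diameter is 7.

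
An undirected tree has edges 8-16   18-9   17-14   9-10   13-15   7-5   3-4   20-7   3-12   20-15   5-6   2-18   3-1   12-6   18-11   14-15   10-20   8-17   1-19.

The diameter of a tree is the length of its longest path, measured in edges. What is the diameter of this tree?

A longest path is 19–1–3–12–6–5–7–20–15–14–17–8–16, with 12 edges.

12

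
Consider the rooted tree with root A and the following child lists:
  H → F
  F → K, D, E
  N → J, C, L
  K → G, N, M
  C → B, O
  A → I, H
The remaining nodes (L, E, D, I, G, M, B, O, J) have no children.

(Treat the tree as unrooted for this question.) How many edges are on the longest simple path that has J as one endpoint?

6

The node farthest from J is I, via J – N – K – F – H – A – I — 6 edges.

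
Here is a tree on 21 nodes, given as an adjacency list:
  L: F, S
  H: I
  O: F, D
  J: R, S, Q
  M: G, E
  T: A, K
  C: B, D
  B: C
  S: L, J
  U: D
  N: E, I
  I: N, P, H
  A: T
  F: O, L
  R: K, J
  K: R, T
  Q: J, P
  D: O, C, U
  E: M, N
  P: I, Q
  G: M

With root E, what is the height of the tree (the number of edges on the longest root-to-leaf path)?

12

B sits deepest: E → N → I → P → Q → J → S → L → F → O → D → C → B — 12 edges from the root.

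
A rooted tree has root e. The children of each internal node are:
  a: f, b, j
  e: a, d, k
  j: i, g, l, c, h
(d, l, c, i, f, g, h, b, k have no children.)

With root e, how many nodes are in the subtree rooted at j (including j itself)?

j's subtree: {j, l, i, c, g, h}, size 6.

6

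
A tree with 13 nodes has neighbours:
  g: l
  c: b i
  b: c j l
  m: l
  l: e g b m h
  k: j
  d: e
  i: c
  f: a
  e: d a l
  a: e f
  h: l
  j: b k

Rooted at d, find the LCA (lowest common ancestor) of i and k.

Ancestors of i (toward the root): i, c, b, l, e, d.
Ancestors of k: k, j, b, l, e, d.
The deepest node appearing in both lists is b.

b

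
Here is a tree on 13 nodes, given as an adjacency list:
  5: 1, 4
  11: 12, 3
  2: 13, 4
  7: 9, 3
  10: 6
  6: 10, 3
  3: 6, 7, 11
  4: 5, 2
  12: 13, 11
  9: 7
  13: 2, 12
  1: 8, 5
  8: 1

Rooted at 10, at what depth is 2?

6

Climbing from 2 to the root: 2 → 13 → 12 → 11 → 3 → 6 → 10. That's 6 steps.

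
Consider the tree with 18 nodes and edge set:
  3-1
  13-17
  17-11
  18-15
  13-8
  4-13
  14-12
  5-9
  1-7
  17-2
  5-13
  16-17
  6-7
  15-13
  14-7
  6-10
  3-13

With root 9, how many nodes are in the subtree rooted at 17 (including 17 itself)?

4

17's subtree: {17, 2, 16, 11}, size 4.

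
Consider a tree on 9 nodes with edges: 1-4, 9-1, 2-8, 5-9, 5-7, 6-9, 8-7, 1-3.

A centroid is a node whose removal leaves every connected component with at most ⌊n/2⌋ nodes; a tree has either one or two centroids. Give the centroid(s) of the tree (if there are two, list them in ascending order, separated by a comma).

Delete 9: the remaining components have sizes 4, 3, 1. Max 4 ≤ 4, so 9 is a centroid.
No neighbour of 9 does as well, so 9 is the unique centroid.

9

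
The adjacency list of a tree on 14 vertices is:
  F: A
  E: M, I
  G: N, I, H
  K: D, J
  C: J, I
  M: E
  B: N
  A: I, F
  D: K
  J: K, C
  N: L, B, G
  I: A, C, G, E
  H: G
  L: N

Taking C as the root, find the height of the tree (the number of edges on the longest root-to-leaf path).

4

A deepest node is B, reached by C-I-G-N-B.
That path has 4 edges, so the height is 4.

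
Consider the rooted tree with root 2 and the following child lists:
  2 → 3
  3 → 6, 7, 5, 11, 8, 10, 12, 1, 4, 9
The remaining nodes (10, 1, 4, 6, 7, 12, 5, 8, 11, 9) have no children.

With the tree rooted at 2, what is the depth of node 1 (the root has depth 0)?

Climbing from 1 to the root: 1–3–2. That's 2 steps.

2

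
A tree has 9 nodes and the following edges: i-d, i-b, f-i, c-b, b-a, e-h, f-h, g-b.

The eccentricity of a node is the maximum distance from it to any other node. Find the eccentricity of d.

The node farthest from d is e, via d – i – f – h – e — 4 edges.

4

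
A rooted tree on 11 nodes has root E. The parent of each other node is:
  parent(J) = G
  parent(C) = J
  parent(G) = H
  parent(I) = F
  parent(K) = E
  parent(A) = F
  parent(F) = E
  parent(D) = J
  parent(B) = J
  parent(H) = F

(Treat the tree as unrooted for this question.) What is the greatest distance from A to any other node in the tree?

The node farthest from A is B (C, D also at distance 5), via A – F – H – G – J – B — 5 edges.

5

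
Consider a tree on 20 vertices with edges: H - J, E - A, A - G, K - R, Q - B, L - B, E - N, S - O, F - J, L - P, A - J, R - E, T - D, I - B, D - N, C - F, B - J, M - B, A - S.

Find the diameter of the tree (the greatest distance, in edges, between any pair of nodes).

8

Starting from T, a farthest node is P at distance 8.
One longest path: T-D-N-E-A-J-B-L-P.
So the diameter is 8.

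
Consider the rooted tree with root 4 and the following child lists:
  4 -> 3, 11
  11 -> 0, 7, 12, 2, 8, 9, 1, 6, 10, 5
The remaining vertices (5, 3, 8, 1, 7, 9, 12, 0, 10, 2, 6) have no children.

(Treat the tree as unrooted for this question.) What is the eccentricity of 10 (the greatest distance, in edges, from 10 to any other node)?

3

Distances from 10 peak at 3, attained at 3.
10-11-4-3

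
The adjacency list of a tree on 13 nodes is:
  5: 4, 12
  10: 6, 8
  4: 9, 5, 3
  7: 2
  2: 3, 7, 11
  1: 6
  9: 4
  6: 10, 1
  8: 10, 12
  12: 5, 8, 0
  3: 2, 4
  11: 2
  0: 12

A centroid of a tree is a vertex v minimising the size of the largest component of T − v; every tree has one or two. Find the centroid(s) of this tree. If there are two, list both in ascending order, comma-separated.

Delete 5: the remaining components have sizes 6, 6. Max 6 ≤ 6, so 5 is a centroid.
No neighbour of 5 does as well, so 5 is the unique centroid.

5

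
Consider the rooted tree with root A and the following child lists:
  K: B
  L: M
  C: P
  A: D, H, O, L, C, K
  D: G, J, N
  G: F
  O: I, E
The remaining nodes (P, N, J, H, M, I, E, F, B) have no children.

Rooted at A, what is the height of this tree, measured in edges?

3

A deepest node is F, reached by A–D–G–F.
That path has 3 edges, so the height is 3.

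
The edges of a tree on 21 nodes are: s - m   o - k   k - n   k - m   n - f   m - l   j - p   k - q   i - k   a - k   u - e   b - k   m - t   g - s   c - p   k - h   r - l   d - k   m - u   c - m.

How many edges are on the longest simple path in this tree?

BFS from f reaches j last, at distance 6; BFS from j confirms no node is farther.
Path: f - n - k - m - c - p - j.

6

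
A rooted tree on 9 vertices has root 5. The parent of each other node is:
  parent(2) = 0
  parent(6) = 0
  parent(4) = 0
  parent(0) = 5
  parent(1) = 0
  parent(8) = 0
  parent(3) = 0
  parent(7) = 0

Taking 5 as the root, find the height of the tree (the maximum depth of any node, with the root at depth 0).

The longest root-to-leaf path is 5-0-6 (2 edges).

2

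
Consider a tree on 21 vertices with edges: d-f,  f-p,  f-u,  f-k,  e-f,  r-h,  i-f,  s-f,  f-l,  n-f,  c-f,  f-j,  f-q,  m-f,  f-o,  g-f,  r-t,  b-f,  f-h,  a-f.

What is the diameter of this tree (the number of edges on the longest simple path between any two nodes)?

BFS from t reaches n last, at distance 4; BFS from n confirms no node is farther.
Path: t-r-h-f-n.

4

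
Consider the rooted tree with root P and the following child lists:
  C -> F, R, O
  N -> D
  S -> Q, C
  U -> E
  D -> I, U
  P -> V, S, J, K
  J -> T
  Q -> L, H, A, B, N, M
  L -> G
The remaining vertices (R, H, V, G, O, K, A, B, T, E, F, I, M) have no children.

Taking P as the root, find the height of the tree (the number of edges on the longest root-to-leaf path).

6

A deepest node is E, reached by P–S–Q–N–D–U–E.
That path has 6 edges, so the height is 6.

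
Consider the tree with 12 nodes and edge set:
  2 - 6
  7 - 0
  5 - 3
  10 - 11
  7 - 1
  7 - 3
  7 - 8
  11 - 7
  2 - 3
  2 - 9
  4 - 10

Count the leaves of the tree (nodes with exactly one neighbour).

7

Exactly 7 nodes have a single neighbour: 0, 1, 4, 5, 6, 8, 9.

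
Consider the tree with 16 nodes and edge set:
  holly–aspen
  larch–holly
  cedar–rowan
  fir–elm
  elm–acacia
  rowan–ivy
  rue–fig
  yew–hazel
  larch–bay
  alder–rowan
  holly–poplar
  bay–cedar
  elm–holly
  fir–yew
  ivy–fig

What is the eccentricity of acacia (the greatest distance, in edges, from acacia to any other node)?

9

The node farthest from acacia is rue, via acacia–elm–holly–larch–bay–cedar–rowan–ivy–fig–rue — 9 edges.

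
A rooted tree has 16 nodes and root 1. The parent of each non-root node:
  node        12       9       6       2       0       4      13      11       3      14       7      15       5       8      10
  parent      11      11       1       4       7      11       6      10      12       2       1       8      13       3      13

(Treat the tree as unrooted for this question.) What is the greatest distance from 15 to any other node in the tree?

A farthest node from 15 is 0.
The path 15 – 8 – 3 – 12 – 11 – 10 – 13 – 6 – 1 – 7 – 0 has 10 edges.

10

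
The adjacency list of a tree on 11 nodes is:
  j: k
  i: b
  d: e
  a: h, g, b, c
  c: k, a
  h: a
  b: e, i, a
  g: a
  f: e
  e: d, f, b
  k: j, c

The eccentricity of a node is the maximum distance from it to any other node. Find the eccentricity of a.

3

The node farthest from a is d (f, j also at distance 3), via a – b – e – d — 3 edges.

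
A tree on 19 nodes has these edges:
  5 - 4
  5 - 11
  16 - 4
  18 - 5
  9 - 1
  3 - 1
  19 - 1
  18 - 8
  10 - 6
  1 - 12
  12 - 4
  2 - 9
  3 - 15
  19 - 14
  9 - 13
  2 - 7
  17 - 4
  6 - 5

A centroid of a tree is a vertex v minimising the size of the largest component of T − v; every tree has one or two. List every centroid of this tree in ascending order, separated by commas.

If 12 is removed the pieces have sizes 9, 9, all ≤ ⌊19/2⌋ = 9.
Every other node leaves some component of size > 9, so the centroid is unique.

12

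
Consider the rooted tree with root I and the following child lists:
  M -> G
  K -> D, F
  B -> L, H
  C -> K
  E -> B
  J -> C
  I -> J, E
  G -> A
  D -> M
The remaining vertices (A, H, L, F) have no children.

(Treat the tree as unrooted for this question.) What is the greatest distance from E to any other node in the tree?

8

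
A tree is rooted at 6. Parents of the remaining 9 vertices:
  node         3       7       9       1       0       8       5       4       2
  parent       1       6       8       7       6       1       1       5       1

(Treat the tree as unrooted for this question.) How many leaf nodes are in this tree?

5

Exactly 5 nodes have a single neighbour: 0, 2, 3, 4, 9.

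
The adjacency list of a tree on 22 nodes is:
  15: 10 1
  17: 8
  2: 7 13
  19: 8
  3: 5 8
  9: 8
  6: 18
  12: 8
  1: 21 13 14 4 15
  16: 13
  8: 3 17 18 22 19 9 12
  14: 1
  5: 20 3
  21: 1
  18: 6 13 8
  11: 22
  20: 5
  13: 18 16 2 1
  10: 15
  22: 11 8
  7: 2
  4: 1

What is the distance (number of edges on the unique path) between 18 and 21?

3

Walking from 18: 18 - 13 - 1 - 21. Length 3.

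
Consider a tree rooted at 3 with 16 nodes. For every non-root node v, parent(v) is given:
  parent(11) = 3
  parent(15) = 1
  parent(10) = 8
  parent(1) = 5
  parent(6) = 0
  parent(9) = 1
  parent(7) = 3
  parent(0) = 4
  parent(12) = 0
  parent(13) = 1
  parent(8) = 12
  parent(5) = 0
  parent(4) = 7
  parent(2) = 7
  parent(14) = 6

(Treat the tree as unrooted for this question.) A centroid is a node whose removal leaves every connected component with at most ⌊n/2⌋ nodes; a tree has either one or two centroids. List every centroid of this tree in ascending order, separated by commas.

Removing 0 splits the tree into components of sizes 5, 5, 3, 2; the largest is 5 ≤ ⌊16/2⌋ = 8.
Every other node leaves some component of size > 8, so the centroid is unique.

0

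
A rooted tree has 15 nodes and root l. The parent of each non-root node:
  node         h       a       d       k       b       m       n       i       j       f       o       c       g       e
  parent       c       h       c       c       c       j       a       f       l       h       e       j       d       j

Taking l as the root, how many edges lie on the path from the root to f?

4

l–j–c–h–f — 4 edges.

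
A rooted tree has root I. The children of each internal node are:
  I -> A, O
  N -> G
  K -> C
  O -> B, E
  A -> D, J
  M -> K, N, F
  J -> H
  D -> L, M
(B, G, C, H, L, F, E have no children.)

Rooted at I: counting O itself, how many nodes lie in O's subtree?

O's subtree: {O, B, E}, size 3.

3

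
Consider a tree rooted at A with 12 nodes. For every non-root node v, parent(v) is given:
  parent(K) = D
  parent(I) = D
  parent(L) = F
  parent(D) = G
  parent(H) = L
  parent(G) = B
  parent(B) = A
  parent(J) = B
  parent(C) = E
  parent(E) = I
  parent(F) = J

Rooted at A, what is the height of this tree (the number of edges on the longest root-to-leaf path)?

The longest root-to-leaf path is A – B – G – D – I – E – C (6 edges).

6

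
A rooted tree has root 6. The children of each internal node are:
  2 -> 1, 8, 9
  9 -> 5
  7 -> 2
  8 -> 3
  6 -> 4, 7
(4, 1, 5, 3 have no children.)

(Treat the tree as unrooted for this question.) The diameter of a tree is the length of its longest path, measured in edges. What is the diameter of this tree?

Starting from 4, a farthest node is 3 at distance 5.
One longest path: 4 - 6 - 7 - 2 - 8 - 3.
So the diameter is 5.

5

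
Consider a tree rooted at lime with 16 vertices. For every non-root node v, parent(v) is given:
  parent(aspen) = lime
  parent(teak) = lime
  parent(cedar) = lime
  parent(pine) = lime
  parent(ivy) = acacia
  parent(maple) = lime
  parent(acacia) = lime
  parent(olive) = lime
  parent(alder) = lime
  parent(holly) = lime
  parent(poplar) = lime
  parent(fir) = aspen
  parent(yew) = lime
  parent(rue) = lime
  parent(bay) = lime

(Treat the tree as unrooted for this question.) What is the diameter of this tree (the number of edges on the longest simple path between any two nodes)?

4

Starting from ivy, a farthest node is fir at distance 4.
One longest path: ivy–acacia–lime–aspen–fir.
So the diameter is 4.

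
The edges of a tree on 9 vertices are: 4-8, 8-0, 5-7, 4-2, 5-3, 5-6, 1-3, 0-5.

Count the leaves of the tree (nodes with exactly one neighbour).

Exactly 4 nodes have a single neighbour: 1, 2, 6, 7.

4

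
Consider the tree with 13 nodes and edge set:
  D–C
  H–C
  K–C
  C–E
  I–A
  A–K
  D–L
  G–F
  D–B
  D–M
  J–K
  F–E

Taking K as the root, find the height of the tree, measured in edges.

4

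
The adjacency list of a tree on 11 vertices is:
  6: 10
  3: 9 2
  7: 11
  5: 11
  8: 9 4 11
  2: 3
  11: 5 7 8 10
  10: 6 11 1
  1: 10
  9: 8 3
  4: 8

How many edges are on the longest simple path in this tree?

Starting from 2, a farthest node is 6 at distance 6.
One longest path: 2-3-9-8-11-10-6.
So the diameter is 6.

6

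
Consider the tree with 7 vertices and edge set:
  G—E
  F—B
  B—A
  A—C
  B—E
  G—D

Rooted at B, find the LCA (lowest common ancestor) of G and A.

B

Ancestors of G (toward the root): G, E, B.
Ancestors of A: A, B.
The deepest node appearing in both lists is B.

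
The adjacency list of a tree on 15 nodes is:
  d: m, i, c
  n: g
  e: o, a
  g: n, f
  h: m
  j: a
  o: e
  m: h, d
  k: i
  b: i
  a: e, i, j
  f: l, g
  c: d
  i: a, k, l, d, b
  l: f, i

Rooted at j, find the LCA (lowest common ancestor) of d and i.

Path d→root: d i a j; path i→root: i a j.
First common node: i.

i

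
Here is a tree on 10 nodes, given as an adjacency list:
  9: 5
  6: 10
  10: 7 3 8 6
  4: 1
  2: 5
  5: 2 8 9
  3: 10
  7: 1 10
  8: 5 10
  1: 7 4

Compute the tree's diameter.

6

BFS from 9 reaches 4 last, at distance 6; BFS from 4 confirms no node is farther.
Path: 9 – 5 – 8 – 10 – 7 – 1 – 4.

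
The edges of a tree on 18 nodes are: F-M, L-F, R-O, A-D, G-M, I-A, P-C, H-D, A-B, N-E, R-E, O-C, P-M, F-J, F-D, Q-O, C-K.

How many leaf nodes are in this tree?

Degree-1 nodes: B, G, H, I, J, K, L, N, Q — 9 of them.

9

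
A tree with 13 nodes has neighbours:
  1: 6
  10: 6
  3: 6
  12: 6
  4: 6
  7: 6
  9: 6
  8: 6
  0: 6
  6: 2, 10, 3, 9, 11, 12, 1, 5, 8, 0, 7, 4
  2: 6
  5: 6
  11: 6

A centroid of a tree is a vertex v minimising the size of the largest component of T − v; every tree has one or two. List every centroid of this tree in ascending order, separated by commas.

6

If 6 is removed the pieces have sizes 1, 1, 1, 1, 1, 1, 1, 1, 1, 1, 1, 1, all ≤ ⌊13/2⌋ = 6.
No neighbour of 6 does as well, so 6 is the unique centroid.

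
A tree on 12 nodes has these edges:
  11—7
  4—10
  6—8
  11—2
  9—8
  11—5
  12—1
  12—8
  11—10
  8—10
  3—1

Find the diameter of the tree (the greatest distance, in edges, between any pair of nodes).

6

A longest path is 5–11–10–8–12–1–3, with 6 edges.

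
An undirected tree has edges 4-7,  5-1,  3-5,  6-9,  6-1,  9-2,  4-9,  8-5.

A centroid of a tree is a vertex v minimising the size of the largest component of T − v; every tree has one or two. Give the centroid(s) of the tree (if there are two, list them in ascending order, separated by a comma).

6

Removing 6 splits the tree into components of sizes 4, 4; the largest is 4 ≤ ⌊9/2⌋ = 4.
Every other node leaves some component of size > 4, so the centroid is unique.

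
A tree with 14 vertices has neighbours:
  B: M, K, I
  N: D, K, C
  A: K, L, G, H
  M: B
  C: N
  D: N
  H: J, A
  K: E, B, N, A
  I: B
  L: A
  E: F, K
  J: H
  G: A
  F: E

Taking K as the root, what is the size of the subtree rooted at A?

5

The subtree rooted at A contains: A, H, L, G, J — 5 nodes.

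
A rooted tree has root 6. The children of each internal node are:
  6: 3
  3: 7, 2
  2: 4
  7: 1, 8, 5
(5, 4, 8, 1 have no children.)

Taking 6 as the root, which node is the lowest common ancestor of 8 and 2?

3

Ancestors of 8 (toward the root): 8, 7, 3, 6.
Ancestors of 2: 2, 3, 6.
The deepest node appearing in both lists is 3.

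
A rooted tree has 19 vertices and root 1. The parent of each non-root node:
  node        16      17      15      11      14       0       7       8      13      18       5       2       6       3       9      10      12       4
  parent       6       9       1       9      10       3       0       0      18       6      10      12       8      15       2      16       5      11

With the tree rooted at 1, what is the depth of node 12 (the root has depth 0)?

Path from 1 to 12: 1–15–3–0–8–6–16–10–5–12, which has 9 edges.

9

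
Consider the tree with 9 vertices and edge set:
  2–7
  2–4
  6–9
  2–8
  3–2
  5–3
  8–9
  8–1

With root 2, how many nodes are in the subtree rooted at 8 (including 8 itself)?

4

8's subtree: {8, 9, 1, 6}, size 4.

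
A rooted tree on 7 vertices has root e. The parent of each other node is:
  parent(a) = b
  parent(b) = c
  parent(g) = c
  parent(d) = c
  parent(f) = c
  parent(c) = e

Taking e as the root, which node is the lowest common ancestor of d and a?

Path d→root: d c e; path a→root: a b c e.
First common node: c.

c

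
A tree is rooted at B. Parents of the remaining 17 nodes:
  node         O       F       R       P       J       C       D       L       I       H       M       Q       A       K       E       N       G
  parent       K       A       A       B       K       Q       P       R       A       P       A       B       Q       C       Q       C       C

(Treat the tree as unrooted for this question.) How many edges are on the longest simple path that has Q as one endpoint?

The node farthest from Q is O (J, L, H, D also at distance 3), via Q–C–K–O — 3 edges.

3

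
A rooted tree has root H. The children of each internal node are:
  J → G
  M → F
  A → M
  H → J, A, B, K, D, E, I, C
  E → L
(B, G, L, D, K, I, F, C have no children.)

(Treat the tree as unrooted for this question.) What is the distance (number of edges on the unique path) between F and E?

The path is F – M – A – H – E, which has 4 edges.

4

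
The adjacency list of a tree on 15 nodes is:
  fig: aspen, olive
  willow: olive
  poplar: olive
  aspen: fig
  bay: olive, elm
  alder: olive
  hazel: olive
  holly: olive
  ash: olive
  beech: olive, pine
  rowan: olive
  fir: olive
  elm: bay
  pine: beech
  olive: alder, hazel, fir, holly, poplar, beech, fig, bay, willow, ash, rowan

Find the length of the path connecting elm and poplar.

3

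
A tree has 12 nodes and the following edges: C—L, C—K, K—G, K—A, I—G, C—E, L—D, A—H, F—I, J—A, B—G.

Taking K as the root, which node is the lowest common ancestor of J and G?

Ancestors of J (toward the root): J, A, K.
Ancestors of G: G, K.
The deepest node appearing in both lists is K.

K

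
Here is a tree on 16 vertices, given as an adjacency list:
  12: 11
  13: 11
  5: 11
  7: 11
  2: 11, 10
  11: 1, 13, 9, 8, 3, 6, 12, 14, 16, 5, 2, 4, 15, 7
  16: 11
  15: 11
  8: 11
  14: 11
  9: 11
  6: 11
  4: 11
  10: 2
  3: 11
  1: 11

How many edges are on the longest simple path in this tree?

3

Starting from 10, a farthest node is 13 at distance 3.
One longest path: 10–2–11–13.
So the diameter is 3.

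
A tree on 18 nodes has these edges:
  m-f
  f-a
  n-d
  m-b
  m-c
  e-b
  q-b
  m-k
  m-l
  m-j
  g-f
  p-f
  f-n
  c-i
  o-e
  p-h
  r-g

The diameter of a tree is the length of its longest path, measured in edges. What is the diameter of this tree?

Starting from o, a farthest node is h at distance 6.
One longest path: o-e-b-m-f-p-h.
So the diameter is 6.

6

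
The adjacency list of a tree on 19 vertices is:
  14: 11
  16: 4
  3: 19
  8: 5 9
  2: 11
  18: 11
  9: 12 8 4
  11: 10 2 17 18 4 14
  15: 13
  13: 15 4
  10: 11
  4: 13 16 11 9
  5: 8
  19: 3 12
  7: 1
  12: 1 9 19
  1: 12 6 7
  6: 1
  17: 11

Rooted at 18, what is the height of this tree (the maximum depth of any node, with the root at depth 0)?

6

A deepest node is 6, reached by 18–11–4–9–12–1–6.
That path has 6 edges, so the height is 6.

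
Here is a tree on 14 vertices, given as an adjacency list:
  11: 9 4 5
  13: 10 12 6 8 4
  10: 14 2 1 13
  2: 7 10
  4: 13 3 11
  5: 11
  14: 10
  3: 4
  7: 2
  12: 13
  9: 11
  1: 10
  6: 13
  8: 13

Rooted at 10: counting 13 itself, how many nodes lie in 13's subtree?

9

13's subtree: {13, 4, 6, 12, 8, 11, 3, 5, 9}, size 9.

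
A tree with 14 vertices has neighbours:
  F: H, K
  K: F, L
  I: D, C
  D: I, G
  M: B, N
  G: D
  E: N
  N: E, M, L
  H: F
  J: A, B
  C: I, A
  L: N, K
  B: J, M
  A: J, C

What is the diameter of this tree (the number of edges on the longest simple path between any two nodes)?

A longest path is H – F – K – L – N – M – B – J – A – C – I – D – G, with 12 edges.

12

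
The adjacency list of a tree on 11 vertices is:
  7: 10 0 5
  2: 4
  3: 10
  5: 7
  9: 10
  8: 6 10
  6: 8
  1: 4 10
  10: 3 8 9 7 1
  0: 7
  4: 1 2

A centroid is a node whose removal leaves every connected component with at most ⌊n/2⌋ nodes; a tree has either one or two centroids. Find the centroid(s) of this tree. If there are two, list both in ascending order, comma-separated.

10

Removing 10 splits the tree into components of sizes 3, 3, 2, 1, 1; the largest is 3 ≤ ⌊11/2⌋ = 5.
Every other node leaves some component of size > 5, so the centroid is unique.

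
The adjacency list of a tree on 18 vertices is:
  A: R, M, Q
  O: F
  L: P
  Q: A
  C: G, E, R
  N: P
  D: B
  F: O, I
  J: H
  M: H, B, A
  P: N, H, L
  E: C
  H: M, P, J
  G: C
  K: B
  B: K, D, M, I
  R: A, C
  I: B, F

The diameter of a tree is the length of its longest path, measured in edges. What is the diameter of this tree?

Starting from G, a farthest node is O at distance 8.
One longest path: G-C-R-A-M-B-I-F-O.
So the diameter is 8.

8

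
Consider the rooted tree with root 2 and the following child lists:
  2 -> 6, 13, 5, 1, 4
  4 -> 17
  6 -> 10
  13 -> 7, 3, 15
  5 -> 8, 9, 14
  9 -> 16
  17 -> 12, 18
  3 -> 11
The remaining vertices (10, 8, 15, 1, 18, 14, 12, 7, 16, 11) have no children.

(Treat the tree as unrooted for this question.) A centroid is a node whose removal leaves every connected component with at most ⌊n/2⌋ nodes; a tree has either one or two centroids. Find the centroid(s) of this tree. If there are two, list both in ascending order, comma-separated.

2

If 2 is removed the pieces have sizes 5, 5, 4, 2, 1, all ≤ ⌊18/2⌋ = 9.
No neighbour of 2 does as well, so 2 is the unique centroid.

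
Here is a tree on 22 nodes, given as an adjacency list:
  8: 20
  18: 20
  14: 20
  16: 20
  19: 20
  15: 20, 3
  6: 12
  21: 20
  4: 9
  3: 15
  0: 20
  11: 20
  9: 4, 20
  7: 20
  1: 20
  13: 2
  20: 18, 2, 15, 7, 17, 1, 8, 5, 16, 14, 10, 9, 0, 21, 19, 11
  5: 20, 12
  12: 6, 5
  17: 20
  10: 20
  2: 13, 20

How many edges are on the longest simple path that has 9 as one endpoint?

A farthest node from 9 is 6.
The path 9–20–5–12–6 has 4 edges.

4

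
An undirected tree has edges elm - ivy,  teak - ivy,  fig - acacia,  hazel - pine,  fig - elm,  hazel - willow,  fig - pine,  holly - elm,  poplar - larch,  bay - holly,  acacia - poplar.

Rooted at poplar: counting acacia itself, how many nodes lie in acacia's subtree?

acacia's subtree: {acacia, fig, elm, pine, ivy, holly, hazel, teak, bay, willow}, size 10.

10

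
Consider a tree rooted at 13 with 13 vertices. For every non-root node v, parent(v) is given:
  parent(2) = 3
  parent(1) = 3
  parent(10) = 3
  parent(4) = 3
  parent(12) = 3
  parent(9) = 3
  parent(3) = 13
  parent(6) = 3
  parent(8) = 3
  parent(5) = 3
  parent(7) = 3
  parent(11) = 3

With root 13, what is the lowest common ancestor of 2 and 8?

2's ancestor chain is 2, 3, 13 and 8's is 8, 3, 13; they first meet at 3.

3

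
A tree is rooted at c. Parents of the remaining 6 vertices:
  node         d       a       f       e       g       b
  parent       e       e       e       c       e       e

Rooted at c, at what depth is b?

2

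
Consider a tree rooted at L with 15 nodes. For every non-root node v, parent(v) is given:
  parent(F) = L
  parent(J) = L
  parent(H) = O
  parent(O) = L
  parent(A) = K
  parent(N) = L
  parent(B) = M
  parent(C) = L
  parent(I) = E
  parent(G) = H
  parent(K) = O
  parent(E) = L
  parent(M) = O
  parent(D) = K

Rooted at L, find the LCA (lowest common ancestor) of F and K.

F's ancestor chain is F, L and K's is K, O, L; they first meet at L.

L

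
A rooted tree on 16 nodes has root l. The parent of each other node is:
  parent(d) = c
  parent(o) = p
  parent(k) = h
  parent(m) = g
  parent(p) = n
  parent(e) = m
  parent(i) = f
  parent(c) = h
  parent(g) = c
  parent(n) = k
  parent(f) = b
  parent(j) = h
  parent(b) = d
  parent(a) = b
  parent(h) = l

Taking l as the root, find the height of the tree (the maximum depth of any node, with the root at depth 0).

The longest root-to-leaf path is l–h–c–d–b–f–i (6 edges).

6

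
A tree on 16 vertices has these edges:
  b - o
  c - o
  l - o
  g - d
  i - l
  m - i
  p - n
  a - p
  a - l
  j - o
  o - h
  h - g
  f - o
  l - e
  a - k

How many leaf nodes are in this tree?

The leaves are b, c, d, e, f, j, k, m, n.
That is 9 leaves.

9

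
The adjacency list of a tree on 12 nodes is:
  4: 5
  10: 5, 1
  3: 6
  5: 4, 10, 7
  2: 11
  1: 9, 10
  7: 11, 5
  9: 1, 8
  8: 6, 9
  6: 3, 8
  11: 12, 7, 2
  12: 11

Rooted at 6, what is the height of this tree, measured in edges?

8

A deepest node is 12, reached by 6-8-9-1-10-5-7-11-12.
That path has 8 edges, so the height is 8.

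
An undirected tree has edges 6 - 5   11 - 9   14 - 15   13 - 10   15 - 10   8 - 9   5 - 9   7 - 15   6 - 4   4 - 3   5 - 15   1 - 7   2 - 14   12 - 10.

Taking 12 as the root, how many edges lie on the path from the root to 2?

4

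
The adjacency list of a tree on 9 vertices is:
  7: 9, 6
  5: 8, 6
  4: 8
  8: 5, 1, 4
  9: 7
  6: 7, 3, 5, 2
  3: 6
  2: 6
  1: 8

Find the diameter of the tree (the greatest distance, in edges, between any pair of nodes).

5

Starting from 1, a farthest node is 9 at distance 5.
One longest path: 1 – 8 – 5 – 6 – 7 – 9.
So the diameter is 5.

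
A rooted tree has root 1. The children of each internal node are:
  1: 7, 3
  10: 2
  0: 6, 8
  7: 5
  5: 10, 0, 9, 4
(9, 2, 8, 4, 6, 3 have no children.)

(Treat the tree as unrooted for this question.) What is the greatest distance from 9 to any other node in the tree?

4

A farthest node from 9 is 3.
The path 9-5-7-1-3 has 4 edges.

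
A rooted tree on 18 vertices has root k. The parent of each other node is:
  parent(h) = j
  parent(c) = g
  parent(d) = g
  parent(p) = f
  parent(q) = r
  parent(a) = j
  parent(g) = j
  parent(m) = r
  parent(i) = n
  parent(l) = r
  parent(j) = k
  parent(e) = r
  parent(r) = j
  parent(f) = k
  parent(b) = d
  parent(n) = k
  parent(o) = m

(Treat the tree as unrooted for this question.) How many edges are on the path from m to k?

m – r – j – k: 3 edges.

3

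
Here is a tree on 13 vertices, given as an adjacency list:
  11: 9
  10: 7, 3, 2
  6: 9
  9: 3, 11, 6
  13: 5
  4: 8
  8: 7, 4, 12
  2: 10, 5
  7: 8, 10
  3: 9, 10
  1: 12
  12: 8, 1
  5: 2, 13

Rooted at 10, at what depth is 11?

3

Climbing from 11 to the root: 11–9–3–10. That's 3 steps.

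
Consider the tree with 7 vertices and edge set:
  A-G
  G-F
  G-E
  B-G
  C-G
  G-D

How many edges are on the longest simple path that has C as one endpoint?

A farthest node from C is F (D, B, A, E also at distance 2).
The path C–G–F has 2 edges.

2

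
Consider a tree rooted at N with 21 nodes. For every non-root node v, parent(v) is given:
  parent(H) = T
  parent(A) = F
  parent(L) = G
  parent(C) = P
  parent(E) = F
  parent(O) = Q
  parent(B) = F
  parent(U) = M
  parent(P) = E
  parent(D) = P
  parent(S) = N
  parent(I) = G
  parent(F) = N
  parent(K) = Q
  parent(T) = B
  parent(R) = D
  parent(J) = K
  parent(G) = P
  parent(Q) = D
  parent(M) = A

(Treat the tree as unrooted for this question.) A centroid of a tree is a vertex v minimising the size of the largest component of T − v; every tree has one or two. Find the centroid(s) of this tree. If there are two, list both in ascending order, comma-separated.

Delete P: the remaining components have sizes 10, 6, 3, 1. Max 10 ≤ 10, so P is a centroid.
Every other node leaves some component of size > 10, so the centroid is unique.

P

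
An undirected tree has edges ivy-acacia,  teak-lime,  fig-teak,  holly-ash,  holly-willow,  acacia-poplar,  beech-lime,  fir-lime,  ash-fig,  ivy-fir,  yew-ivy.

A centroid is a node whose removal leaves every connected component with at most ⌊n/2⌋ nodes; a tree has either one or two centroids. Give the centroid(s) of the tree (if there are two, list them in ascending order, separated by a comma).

lime

If lime is removed the pieces have sizes 5, 5, 1, all ≤ ⌊12/2⌋ = 6.
Every other node leaves some component of size > 6, so the centroid is unique.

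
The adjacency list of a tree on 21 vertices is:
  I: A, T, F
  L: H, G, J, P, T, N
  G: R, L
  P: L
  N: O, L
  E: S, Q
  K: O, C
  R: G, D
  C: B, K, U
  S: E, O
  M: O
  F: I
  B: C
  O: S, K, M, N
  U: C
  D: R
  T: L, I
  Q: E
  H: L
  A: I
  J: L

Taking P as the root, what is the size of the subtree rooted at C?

The subtree rooted at C contains: C, B, U — 3 nodes.

3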